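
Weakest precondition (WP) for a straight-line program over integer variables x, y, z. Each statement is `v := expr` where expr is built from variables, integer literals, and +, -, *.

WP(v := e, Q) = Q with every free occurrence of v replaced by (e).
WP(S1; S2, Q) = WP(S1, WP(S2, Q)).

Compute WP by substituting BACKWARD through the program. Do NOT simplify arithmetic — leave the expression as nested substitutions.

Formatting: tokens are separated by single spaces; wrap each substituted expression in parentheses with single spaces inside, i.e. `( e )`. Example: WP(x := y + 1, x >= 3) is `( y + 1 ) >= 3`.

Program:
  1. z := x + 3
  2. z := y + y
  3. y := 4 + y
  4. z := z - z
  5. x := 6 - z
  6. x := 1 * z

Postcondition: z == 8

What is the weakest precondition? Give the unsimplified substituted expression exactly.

post: z == 8
stmt 6: x := 1 * z  -- replace 0 occurrence(s) of x with (1 * z)
  => z == 8
stmt 5: x := 6 - z  -- replace 0 occurrence(s) of x with (6 - z)
  => z == 8
stmt 4: z := z - z  -- replace 1 occurrence(s) of z with (z - z)
  => ( z - z ) == 8
stmt 3: y := 4 + y  -- replace 0 occurrence(s) of y with (4 + y)
  => ( z - z ) == 8
stmt 2: z := y + y  -- replace 2 occurrence(s) of z with (y + y)
  => ( ( y + y ) - ( y + y ) ) == 8
stmt 1: z := x + 3  -- replace 0 occurrence(s) of z with (x + 3)
  => ( ( y + y ) - ( y + y ) ) == 8

Answer: ( ( y + y ) - ( y + y ) ) == 8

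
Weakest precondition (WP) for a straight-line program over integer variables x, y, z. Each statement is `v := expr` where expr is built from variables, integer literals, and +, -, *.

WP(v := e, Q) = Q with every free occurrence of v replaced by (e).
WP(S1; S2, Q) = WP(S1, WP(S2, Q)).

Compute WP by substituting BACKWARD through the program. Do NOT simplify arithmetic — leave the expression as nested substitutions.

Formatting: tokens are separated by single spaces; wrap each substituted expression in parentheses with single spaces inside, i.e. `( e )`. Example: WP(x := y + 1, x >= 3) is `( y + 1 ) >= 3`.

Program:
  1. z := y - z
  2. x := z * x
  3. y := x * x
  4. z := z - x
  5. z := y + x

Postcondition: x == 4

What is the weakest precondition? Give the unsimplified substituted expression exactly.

Answer: ( ( y - z ) * x ) == 4

Derivation:
post: x == 4
stmt 5: z := y + x  -- replace 0 occurrence(s) of z with (y + x)
  => x == 4
stmt 4: z := z - x  -- replace 0 occurrence(s) of z with (z - x)
  => x == 4
stmt 3: y := x * x  -- replace 0 occurrence(s) of y with (x * x)
  => x == 4
stmt 2: x := z * x  -- replace 1 occurrence(s) of x with (z * x)
  => ( z * x ) == 4
stmt 1: z := y - z  -- replace 1 occurrence(s) of z with (y - z)
  => ( ( y - z ) * x ) == 4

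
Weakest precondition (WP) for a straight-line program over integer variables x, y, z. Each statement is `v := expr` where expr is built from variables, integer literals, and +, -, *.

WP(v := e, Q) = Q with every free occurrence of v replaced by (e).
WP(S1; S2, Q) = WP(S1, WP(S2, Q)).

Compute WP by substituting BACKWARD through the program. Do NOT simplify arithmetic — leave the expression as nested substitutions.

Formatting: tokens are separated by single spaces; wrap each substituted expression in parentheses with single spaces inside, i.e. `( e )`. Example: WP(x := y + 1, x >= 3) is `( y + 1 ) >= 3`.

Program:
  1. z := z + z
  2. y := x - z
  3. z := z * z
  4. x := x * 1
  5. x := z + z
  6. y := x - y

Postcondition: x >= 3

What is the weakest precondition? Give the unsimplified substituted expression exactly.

Answer: ( ( ( z + z ) * ( z + z ) ) + ( ( z + z ) * ( z + z ) ) ) >= 3

Derivation:
post: x >= 3
stmt 6: y := x - y  -- replace 0 occurrence(s) of y with (x - y)
  => x >= 3
stmt 5: x := z + z  -- replace 1 occurrence(s) of x with (z + z)
  => ( z + z ) >= 3
stmt 4: x := x * 1  -- replace 0 occurrence(s) of x with (x * 1)
  => ( z + z ) >= 3
stmt 3: z := z * z  -- replace 2 occurrence(s) of z with (z * z)
  => ( ( z * z ) + ( z * z ) ) >= 3
stmt 2: y := x - z  -- replace 0 occurrence(s) of y with (x - z)
  => ( ( z * z ) + ( z * z ) ) >= 3
stmt 1: z := z + z  -- replace 4 occurrence(s) of z with (z + z)
  => ( ( ( z + z ) * ( z + z ) ) + ( ( z + z ) * ( z + z ) ) ) >= 3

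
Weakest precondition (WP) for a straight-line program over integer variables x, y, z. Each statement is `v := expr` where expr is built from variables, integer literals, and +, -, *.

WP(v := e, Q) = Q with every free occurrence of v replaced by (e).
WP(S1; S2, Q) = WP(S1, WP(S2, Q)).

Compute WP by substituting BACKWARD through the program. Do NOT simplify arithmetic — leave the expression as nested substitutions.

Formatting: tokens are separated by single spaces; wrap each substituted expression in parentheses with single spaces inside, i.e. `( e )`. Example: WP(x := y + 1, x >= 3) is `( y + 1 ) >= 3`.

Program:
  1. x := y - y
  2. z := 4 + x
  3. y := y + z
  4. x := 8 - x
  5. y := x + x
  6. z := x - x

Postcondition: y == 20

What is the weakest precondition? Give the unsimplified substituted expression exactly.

Answer: ( ( 8 - ( y - y ) ) + ( 8 - ( y - y ) ) ) == 20

Derivation:
post: y == 20
stmt 6: z := x - x  -- replace 0 occurrence(s) of z with (x - x)
  => y == 20
stmt 5: y := x + x  -- replace 1 occurrence(s) of y with (x + x)
  => ( x + x ) == 20
stmt 4: x := 8 - x  -- replace 2 occurrence(s) of x with (8 - x)
  => ( ( 8 - x ) + ( 8 - x ) ) == 20
stmt 3: y := y + z  -- replace 0 occurrence(s) of y with (y + z)
  => ( ( 8 - x ) + ( 8 - x ) ) == 20
stmt 2: z := 4 + x  -- replace 0 occurrence(s) of z with (4 + x)
  => ( ( 8 - x ) + ( 8 - x ) ) == 20
stmt 1: x := y - y  -- replace 2 occurrence(s) of x with (y - y)
  => ( ( 8 - ( y - y ) ) + ( 8 - ( y - y ) ) ) == 20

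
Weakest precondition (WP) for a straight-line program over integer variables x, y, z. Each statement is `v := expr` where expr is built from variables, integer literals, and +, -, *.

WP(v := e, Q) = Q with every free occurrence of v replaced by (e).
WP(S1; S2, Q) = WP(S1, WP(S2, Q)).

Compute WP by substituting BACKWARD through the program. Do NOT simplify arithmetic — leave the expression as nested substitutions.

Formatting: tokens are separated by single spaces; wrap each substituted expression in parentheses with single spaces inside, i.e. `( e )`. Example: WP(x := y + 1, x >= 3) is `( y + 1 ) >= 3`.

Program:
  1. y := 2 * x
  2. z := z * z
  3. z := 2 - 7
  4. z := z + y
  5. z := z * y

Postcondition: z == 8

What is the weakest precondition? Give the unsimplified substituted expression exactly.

post: z == 8
stmt 5: z := z * y  -- replace 1 occurrence(s) of z with (z * y)
  => ( z * y ) == 8
stmt 4: z := z + y  -- replace 1 occurrence(s) of z with (z + y)
  => ( ( z + y ) * y ) == 8
stmt 3: z := 2 - 7  -- replace 1 occurrence(s) of z with (2 - 7)
  => ( ( ( 2 - 7 ) + y ) * y ) == 8
stmt 2: z := z * z  -- replace 0 occurrence(s) of z with (z * z)
  => ( ( ( 2 - 7 ) + y ) * y ) == 8
stmt 1: y := 2 * x  -- replace 2 occurrence(s) of y with (2 * x)
  => ( ( ( 2 - 7 ) + ( 2 * x ) ) * ( 2 * x ) ) == 8

Answer: ( ( ( 2 - 7 ) + ( 2 * x ) ) * ( 2 * x ) ) == 8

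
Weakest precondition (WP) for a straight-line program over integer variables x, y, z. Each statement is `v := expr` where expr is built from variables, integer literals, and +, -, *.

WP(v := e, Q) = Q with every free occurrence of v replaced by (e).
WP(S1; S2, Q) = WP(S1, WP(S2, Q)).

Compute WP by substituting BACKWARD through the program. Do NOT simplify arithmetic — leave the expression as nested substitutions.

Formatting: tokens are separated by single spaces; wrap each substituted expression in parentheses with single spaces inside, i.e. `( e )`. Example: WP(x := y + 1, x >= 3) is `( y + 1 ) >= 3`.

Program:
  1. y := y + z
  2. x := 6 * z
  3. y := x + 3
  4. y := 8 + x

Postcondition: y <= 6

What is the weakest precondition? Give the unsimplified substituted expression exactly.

post: y <= 6
stmt 4: y := 8 + x  -- replace 1 occurrence(s) of y with (8 + x)
  => ( 8 + x ) <= 6
stmt 3: y := x + 3  -- replace 0 occurrence(s) of y with (x + 3)
  => ( 8 + x ) <= 6
stmt 2: x := 6 * z  -- replace 1 occurrence(s) of x with (6 * z)
  => ( 8 + ( 6 * z ) ) <= 6
stmt 1: y := y + z  -- replace 0 occurrence(s) of y with (y + z)
  => ( 8 + ( 6 * z ) ) <= 6

Answer: ( 8 + ( 6 * z ) ) <= 6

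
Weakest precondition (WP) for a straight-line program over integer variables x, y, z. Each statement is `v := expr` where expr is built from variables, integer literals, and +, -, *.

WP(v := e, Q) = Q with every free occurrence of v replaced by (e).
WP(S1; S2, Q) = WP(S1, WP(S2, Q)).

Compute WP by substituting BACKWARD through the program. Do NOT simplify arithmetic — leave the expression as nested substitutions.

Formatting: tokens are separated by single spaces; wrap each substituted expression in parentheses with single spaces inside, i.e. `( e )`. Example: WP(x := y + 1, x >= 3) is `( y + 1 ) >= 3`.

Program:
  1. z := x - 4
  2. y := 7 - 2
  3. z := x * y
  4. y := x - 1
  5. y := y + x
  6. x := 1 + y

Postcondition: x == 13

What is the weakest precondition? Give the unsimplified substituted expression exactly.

post: x == 13
stmt 6: x := 1 + y  -- replace 1 occurrence(s) of x with (1 + y)
  => ( 1 + y ) == 13
stmt 5: y := y + x  -- replace 1 occurrence(s) of y with (y + x)
  => ( 1 + ( y + x ) ) == 13
stmt 4: y := x - 1  -- replace 1 occurrence(s) of y with (x - 1)
  => ( 1 + ( ( x - 1 ) + x ) ) == 13
stmt 3: z := x * y  -- replace 0 occurrence(s) of z with (x * y)
  => ( 1 + ( ( x - 1 ) + x ) ) == 13
stmt 2: y := 7 - 2  -- replace 0 occurrence(s) of y with (7 - 2)
  => ( 1 + ( ( x - 1 ) + x ) ) == 13
stmt 1: z := x - 4  -- replace 0 occurrence(s) of z with (x - 4)
  => ( 1 + ( ( x - 1 ) + x ) ) == 13

Answer: ( 1 + ( ( x - 1 ) + x ) ) == 13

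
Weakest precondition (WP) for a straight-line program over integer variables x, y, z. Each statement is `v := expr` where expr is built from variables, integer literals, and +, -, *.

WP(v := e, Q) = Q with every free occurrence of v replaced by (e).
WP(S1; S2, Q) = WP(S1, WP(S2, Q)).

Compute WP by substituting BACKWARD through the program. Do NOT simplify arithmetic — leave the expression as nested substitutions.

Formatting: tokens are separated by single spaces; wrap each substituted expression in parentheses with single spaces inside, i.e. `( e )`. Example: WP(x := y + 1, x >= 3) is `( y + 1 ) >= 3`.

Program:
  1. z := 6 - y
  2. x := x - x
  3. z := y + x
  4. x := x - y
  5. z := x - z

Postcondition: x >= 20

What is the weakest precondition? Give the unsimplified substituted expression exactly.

post: x >= 20
stmt 5: z := x - z  -- replace 0 occurrence(s) of z with (x - z)
  => x >= 20
stmt 4: x := x - y  -- replace 1 occurrence(s) of x with (x - y)
  => ( x - y ) >= 20
stmt 3: z := y + x  -- replace 0 occurrence(s) of z with (y + x)
  => ( x - y ) >= 20
stmt 2: x := x - x  -- replace 1 occurrence(s) of x with (x - x)
  => ( ( x - x ) - y ) >= 20
stmt 1: z := 6 - y  -- replace 0 occurrence(s) of z with (6 - y)
  => ( ( x - x ) - y ) >= 20

Answer: ( ( x - x ) - y ) >= 20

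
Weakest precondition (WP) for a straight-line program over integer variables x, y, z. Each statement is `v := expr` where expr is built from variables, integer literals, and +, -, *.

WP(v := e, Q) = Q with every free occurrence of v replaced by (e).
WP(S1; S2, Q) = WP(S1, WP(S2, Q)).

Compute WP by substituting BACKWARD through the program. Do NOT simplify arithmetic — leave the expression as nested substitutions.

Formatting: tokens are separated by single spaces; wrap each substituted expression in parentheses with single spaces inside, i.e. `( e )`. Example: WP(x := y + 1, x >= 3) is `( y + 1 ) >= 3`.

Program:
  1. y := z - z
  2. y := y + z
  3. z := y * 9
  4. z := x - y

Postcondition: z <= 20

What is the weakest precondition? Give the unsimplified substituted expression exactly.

Answer: ( x - ( ( z - z ) + z ) ) <= 20

Derivation:
post: z <= 20
stmt 4: z := x - y  -- replace 1 occurrence(s) of z with (x - y)
  => ( x - y ) <= 20
stmt 3: z := y * 9  -- replace 0 occurrence(s) of z with (y * 9)
  => ( x - y ) <= 20
stmt 2: y := y + z  -- replace 1 occurrence(s) of y with (y + z)
  => ( x - ( y + z ) ) <= 20
stmt 1: y := z - z  -- replace 1 occurrence(s) of y with (z - z)
  => ( x - ( ( z - z ) + z ) ) <= 20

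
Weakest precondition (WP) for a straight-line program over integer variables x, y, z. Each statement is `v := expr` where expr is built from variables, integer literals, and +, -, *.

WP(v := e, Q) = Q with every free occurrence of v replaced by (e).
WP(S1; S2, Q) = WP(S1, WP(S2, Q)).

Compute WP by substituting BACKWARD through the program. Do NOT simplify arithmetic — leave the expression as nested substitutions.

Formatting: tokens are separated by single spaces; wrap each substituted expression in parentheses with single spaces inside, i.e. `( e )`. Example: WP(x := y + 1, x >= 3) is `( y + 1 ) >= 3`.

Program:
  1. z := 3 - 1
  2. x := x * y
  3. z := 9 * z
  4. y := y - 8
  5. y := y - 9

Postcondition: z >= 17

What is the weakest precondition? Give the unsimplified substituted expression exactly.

Answer: ( 9 * ( 3 - 1 ) ) >= 17

Derivation:
post: z >= 17
stmt 5: y := y - 9  -- replace 0 occurrence(s) of y with (y - 9)
  => z >= 17
stmt 4: y := y - 8  -- replace 0 occurrence(s) of y with (y - 8)
  => z >= 17
stmt 3: z := 9 * z  -- replace 1 occurrence(s) of z with (9 * z)
  => ( 9 * z ) >= 17
stmt 2: x := x * y  -- replace 0 occurrence(s) of x with (x * y)
  => ( 9 * z ) >= 17
stmt 1: z := 3 - 1  -- replace 1 occurrence(s) of z with (3 - 1)
  => ( 9 * ( 3 - 1 ) ) >= 17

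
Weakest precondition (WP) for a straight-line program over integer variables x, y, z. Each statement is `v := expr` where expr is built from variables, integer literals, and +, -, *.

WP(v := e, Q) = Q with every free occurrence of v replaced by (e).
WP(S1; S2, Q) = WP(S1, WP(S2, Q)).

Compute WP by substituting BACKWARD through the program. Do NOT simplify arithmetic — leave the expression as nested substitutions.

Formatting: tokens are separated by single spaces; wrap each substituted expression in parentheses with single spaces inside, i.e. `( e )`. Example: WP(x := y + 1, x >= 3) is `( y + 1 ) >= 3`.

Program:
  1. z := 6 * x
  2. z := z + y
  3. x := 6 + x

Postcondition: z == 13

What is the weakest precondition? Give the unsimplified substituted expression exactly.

Answer: ( ( 6 * x ) + y ) == 13

Derivation:
post: z == 13
stmt 3: x := 6 + x  -- replace 0 occurrence(s) of x with (6 + x)
  => z == 13
stmt 2: z := z + y  -- replace 1 occurrence(s) of z with (z + y)
  => ( z + y ) == 13
stmt 1: z := 6 * x  -- replace 1 occurrence(s) of z with (6 * x)
  => ( ( 6 * x ) + y ) == 13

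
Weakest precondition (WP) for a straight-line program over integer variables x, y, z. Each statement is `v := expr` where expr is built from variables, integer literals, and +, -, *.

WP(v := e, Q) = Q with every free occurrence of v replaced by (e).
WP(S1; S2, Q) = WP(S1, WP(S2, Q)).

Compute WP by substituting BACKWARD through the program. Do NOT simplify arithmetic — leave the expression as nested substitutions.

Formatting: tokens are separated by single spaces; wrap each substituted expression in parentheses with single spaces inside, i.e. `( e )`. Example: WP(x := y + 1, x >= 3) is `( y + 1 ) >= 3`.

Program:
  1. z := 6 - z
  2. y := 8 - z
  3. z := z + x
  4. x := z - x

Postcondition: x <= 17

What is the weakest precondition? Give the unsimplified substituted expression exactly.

post: x <= 17
stmt 4: x := z - x  -- replace 1 occurrence(s) of x with (z - x)
  => ( z - x ) <= 17
stmt 3: z := z + x  -- replace 1 occurrence(s) of z with (z + x)
  => ( ( z + x ) - x ) <= 17
stmt 2: y := 8 - z  -- replace 0 occurrence(s) of y with (8 - z)
  => ( ( z + x ) - x ) <= 17
stmt 1: z := 6 - z  -- replace 1 occurrence(s) of z with (6 - z)
  => ( ( ( 6 - z ) + x ) - x ) <= 17

Answer: ( ( ( 6 - z ) + x ) - x ) <= 17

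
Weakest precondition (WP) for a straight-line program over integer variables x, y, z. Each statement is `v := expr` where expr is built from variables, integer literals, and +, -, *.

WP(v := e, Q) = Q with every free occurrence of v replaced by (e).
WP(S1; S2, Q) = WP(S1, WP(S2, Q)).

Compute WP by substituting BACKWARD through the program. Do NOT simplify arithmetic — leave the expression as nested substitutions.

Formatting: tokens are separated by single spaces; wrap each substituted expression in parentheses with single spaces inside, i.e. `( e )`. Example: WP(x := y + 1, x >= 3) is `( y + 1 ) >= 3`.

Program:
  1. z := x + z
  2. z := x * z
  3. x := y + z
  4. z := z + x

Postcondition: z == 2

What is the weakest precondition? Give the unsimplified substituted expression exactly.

post: z == 2
stmt 4: z := z + x  -- replace 1 occurrence(s) of z with (z + x)
  => ( z + x ) == 2
stmt 3: x := y + z  -- replace 1 occurrence(s) of x with (y + z)
  => ( z + ( y + z ) ) == 2
stmt 2: z := x * z  -- replace 2 occurrence(s) of z with (x * z)
  => ( ( x * z ) + ( y + ( x * z ) ) ) == 2
stmt 1: z := x + z  -- replace 2 occurrence(s) of z with (x + z)
  => ( ( x * ( x + z ) ) + ( y + ( x * ( x + z ) ) ) ) == 2

Answer: ( ( x * ( x + z ) ) + ( y + ( x * ( x + z ) ) ) ) == 2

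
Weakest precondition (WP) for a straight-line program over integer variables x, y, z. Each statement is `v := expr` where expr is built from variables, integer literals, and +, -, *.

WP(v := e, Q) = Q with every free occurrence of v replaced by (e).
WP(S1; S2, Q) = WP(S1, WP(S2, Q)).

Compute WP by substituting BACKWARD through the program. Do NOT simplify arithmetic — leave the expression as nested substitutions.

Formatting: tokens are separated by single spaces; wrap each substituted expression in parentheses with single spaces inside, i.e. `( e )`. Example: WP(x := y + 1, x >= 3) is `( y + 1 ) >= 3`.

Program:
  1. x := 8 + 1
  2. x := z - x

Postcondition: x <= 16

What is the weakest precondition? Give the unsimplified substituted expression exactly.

Answer: ( z - ( 8 + 1 ) ) <= 16

Derivation:
post: x <= 16
stmt 2: x := z - x  -- replace 1 occurrence(s) of x with (z - x)
  => ( z - x ) <= 16
stmt 1: x := 8 + 1  -- replace 1 occurrence(s) of x with (8 + 1)
  => ( z - ( 8 + 1 ) ) <= 16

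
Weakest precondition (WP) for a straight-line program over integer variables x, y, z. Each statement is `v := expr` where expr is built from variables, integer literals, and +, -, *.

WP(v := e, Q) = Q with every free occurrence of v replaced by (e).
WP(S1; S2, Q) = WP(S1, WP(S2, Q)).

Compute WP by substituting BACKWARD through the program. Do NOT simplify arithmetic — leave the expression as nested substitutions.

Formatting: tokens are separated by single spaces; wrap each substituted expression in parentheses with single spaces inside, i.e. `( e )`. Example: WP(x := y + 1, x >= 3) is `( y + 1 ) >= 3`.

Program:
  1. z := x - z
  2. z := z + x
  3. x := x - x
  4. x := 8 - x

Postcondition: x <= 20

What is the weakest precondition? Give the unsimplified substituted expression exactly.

post: x <= 20
stmt 4: x := 8 - x  -- replace 1 occurrence(s) of x with (8 - x)
  => ( 8 - x ) <= 20
stmt 3: x := x - x  -- replace 1 occurrence(s) of x with (x - x)
  => ( 8 - ( x - x ) ) <= 20
stmt 2: z := z + x  -- replace 0 occurrence(s) of z with (z + x)
  => ( 8 - ( x - x ) ) <= 20
stmt 1: z := x - z  -- replace 0 occurrence(s) of z with (x - z)
  => ( 8 - ( x - x ) ) <= 20

Answer: ( 8 - ( x - x ) ) <= 20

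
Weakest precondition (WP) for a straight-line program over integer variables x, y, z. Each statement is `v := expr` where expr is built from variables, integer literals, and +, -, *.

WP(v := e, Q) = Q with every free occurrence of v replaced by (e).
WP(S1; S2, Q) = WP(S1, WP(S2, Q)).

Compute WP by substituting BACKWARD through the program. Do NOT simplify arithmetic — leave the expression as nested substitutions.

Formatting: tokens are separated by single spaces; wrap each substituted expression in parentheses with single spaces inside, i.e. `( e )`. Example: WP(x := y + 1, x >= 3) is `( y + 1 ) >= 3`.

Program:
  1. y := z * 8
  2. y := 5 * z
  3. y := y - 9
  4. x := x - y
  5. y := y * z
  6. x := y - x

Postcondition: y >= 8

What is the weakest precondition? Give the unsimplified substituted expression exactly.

post: y >= 8
stmt 6: x := y - x  -- replace 0 occurrence(s) of x with (y - x)
  => y >= 8
stmt 5: y := y * z  -- replace 1 occurrence(s) of y with (y * z)
  => ( y * z ) >= 8
stmt 4: x := x - y  -- replace 0 occurrence(s) of x with (x - y)
  => ( y * z ) >= 8
stmt 3: y := y - 9  -- replace 1 occurrence(s) of y with (y - 9)
  => ( ( y - 9 ) * z ) >= 8
stmt 2: y := 5 * z  -- replace 1 occurrence(s) of y with (5 * z)
  => ( ( ( 5 * z ) - 9 ) * z ) >= 8
stmt 1: y := z * 8  -- replace 0 occurrence(s) of y with (z * 8)
  => ( ( ( 5 * z ) - 9 ) * z ) >= 8

Answer: ( ( ( 5 * z ) - 9 ) * z ) >= 8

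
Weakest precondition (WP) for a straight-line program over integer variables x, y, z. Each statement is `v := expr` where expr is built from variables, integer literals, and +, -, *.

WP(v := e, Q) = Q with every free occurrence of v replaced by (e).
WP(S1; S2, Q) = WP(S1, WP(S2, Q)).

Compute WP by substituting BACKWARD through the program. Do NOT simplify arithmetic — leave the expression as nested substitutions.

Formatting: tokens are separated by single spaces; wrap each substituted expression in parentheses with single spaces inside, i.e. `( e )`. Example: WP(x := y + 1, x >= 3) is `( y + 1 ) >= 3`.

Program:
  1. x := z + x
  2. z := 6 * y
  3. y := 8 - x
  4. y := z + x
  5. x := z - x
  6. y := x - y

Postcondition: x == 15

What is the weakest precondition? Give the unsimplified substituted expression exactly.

Answer: ( ( 6 * y ) - ( z + x ) ) == 15

Derivation:
post: x == 15
stmt 6: y := x - y  -- replace 0 occurrence(s) of y with (x - y)
  => x == 15
stmt 5: x := z - x  -- replace 1 occurrence(s) of x with (z - x)
  => ( z - x ) == 15
stmt 4: y := z + x  -- replace 0 occurrence(s) of y with (z + x)
  => ( z - x ) == 15
stmt 3: y := 8 - x  -- replace 0 occurrence(s) of y with (8 - x)
  => ( z - x ) == 15
stmt 2: z := 6 * y  -- replace 1 occurrence(s) of z with (6 * y)
  => ( ( 6 * y ) - x ) == 15
stmt 1: x := z + x  -- replace 1 occurrence(s) of x with (z + x)
  => ( ( 6 * y ) - ( z + x ) ) == 15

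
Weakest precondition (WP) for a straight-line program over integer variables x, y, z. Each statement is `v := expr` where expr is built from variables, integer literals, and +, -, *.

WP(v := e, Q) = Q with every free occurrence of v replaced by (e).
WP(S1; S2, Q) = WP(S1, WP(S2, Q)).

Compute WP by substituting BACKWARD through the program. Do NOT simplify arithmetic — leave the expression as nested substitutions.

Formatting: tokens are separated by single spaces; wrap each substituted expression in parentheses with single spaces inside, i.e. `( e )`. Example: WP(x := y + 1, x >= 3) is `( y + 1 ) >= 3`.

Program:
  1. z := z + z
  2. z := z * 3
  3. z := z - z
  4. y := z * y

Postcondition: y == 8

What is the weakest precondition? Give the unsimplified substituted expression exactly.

post: y == 8
stmt 4: y := z * y  -- replace 1 occurrence(s) of y with (z * y)
  => ( z * y ) == 8
stmt 3: z := z - z  -- replace 1 occurrence(s) of z with (z - z)
  => ( ( z - z ) * y ) == 8
stmt 2: z := z * 3  -- replace 2 occurrence(s) of z with (z * 3)
  => ( ( ( z * 3 ) - ( z * 3 ) ) * y ) == 8
stmt 1: z := z + z  -- replace 2 occurrence(s) of z with (z + z)
  => ( ( ( ( z + z ) * 3 ) - ( ( z + z ) * 3 ) ) * y ) == 8

Answer: ( ( ( ( z + z ) * 3 ) - ( ( z + z ) * 3 ) ) * y ) == 8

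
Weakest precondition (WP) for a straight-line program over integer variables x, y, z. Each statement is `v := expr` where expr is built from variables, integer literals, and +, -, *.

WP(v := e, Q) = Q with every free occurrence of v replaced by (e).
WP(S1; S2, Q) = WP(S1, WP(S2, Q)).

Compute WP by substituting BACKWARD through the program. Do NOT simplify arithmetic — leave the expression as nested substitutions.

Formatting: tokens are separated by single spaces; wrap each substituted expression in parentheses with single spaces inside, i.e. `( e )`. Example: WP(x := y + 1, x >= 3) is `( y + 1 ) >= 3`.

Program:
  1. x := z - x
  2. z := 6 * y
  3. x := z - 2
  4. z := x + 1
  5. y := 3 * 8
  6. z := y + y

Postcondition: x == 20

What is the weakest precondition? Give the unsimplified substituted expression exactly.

Answer: ( ( 6 * y ) - 2 ) == 20

Derivation:
post: x == 20
stmt 6: z := y + y  -- replace 0 occurrence(s) of z with (y + y)
  => x == 20
stmt 5: y := 3 * 8  -- replace 0 occurrence(s) of y with (3 * 8)
  => x == 20
stmt 4: z := x + 1  -- replace 0 occurrence(s) of z with (x + 1)
  => x == 20
stmt 3: x := z - 2  -- replace 1 occurrence(s) of x with (z - 2)
  => ( z - 2 ) == 20
stmt 2: z := 6 * y  -- replace 1 occurrence(s) of z with (6 * y)
  => ( ( 6 * y ) - 2 ) == 20
stmt 1: x := z - x  -- replace 0 occurrence(s) of x with (z - x)
  => ( ( 6 * y ) - 2 ) == 20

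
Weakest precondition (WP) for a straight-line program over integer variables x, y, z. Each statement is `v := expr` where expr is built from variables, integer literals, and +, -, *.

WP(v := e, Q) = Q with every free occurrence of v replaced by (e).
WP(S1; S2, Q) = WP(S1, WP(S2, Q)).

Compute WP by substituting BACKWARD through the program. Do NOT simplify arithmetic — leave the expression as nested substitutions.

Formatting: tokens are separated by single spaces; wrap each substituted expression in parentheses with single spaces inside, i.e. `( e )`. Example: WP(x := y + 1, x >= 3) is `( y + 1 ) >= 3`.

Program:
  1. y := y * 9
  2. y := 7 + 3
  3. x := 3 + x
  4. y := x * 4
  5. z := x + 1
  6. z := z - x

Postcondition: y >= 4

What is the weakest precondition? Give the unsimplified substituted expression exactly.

Answer: ( ( 3 + x ) * 4 ) >= 4

Derivation:
post: y >= 4
stmt 6: z := z - x  -- replace 0 occurrence(s) of z with (z - x)
  => y >= 4
stmt 5: z := x + 1  -- replace 0 occurrence(s) of z with (x + 1)
  => y >= 4
stmt 4: y := x * 4  -- replace 1 occurrence(s) of y with (x * 4)
  => ( x * 4 ) >= 4
stmt 3: x := 3 + x  -- replace 1 occurrence(s) of x with (3 + x)
  => ( ( 3 + x ) * 4 ) >= 4
stmt 2: y := 7 + 3  -- replace 0 occurrence(s) of y with (7 + 3)
  => ( ( 3 + x ) * 4 ) >= 4
stmt 1: y := y * 9  -- replace 0 occurrence(s) of y with (y * 9)
  => ( ( 3 + x ) * 4 ) >= 4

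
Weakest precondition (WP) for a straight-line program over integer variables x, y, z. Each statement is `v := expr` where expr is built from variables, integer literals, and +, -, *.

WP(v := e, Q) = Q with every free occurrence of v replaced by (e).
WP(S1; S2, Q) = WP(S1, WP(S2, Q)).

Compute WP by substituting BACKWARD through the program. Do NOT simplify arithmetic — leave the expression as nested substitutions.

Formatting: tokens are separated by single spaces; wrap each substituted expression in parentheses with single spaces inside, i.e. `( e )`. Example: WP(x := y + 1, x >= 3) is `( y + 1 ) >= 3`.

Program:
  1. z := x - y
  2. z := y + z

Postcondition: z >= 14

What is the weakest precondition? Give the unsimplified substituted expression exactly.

post: z >= 14
stmt 2: z := y + z  -- replace 1 occurrence(s) of z with (y + z)
  => ( y + z ) >= 14
stmt 1: z := x - y  -- replace 1 occurrence(s) of z with (x - y)
  => ( y + ( x - y ) ) >= 14

Answer: ( y + ( x - y ) ) >= 14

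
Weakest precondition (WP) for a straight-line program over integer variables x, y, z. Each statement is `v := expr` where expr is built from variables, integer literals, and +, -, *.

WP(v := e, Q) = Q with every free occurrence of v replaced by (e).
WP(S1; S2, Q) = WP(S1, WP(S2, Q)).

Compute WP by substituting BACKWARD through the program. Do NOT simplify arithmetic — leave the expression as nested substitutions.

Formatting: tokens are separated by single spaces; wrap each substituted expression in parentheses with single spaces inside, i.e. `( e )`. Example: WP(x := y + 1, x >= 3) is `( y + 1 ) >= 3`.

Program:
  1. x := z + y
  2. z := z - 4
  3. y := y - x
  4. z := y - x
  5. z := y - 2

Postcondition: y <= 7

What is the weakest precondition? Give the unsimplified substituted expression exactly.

Answer: ( y - ( z + y ) ) <= 7

Derivation:
post: y <= 7
stmt 5: z := y - 2  -- replace 0 occurrence(s) of z with (y - 2)
  => y <= 7
stmt 4: z := y - x  -- replace 0 occurrence(s) of z with (y - x)
  => y <= 7
stmt 3: y := y - x  -- replace 1 occurrence(s) of y with (y - x)
  => ( y - x ) <= 7
stmt 2: z := z - 4  -- replace 0 occurrence(s) of z with (z - 4)
  => ( y - x ) <= 7
stmt 1: x := z + y  -- replace 1 occurrence(s) of x with (z + y)
  => ( y - ( z + y ) ) <= 7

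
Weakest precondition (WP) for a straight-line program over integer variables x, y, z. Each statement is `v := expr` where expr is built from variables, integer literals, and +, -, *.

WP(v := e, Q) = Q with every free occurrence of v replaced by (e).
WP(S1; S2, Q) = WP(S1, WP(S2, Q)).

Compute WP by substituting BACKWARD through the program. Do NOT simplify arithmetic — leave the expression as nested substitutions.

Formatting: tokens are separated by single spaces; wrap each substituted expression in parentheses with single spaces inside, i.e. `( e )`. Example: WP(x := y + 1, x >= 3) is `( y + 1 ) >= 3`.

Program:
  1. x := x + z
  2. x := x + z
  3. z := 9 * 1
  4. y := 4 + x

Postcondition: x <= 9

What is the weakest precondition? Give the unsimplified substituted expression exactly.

post: x <= 9
stmt 4: y := 4 + x  -- replace 0 occurrence(s) of y with (4 + x)
  => x <= 9
stmt 3: z := 9 * 1  -- replace 0 occurrence(s) of z with (9 * 1)
  => x <= 9
stmt 2: x := x + z  -- replace 1 occurrence(s) of x with (x + z)
  => ( x + z ) <= 9
stmt 1: x := x + z  -- replace 1 occurrence(s) of x with (x + z)
  => ( ( x + z ) + z ) <= 9

Answer: ( ( x + z ) + z ) <= 9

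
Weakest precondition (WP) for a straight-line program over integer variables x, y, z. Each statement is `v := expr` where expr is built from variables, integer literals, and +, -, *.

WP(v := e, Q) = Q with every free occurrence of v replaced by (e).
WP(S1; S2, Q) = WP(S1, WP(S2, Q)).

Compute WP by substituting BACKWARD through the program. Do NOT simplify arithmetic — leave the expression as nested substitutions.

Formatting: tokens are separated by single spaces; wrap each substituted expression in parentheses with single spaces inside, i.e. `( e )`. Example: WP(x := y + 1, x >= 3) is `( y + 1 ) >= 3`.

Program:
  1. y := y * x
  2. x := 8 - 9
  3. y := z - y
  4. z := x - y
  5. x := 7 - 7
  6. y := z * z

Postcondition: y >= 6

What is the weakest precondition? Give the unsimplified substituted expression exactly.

Answer: ( ( ( 8 - 9 ) - ( z - ( y * x ) ) ) * ( ( 8 - 9 ) - ( z - ( y * x ) ) ) ) >= 6

Derivation:
post: y >= 6
stmt 6: y := z * z  -- replace 1 occurrence(s) of y with (z * z)
  => ( z * z ) >= 6
stmt 5: x := 7 - 7  -- replace 0 occurrence(s) of x with (7 - 7)
  => ( z * z ) >= 6
stmt 4: z := x - y  -- replace 2 occurrence(s) of z with (x - y)
  => ( ( x - y ) * ( x - y ) ) >= 6
stmt 3: y := z - y  -- replace 2 occurrence(s) of y with (z - y)
  => ( ( x - ( z - y ) ) * ( x - ( z - y ) ) ) >= 6
stmt 2: x := 8 - 9  -- replace 2 occurrence(s) of x with (8 - 9)
  => ( ( ( 8 - 9 ) - ( z - y ) ) * ( ( 8 - 9 ) - ( z - y ) ) ) >= 6
stmt 1: y := y * x  -- replace 2 occurrence(s) of y with (y * x)
  => ( ( ( 8 - 9 ) - ( z - ( y * x ) ) ) * ( ( 8 - 9 ) - ( z - ( y * x ) ) ) ) >= 6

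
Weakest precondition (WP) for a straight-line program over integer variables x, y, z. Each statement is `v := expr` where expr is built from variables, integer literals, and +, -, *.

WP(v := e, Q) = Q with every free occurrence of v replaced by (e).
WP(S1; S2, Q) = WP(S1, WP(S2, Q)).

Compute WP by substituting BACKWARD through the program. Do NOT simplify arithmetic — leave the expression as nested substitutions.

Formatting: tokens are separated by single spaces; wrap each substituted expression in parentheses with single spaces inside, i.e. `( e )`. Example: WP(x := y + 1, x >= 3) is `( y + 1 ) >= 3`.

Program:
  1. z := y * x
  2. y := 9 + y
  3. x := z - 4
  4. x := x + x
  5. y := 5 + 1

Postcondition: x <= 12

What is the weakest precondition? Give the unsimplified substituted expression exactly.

Answer: ( ( ( y * x ) - 4 ) + ( ( y * x ) - 4 ) ) <= 12

Derivation:
post: x <= 12
stmt 5: y := 5 + 1  -- replace 0 occurrence(s) of y with (5 + 1)
  => x <= 12
stmt 4: x := x + x  -- replace 1 occurrence(s) of x with (x + x)
  => ( x + x ) <= 12
stmt 3: x := z - 4  -- replace 2 occurrence(s) of x with (z - 4)
  => ( ( z - 4 ) + ( z - 4 ) ) <= 12
stmt 2: y := 9 + y  -- replace 0 occurrence(s) of y with (9 + y)
  => ( ( z - 4 ) + ( z - 4 ) ) <= 12
stmt 1: z := y * x  -- replace 2 occurrence(s) of z with (y * x)
  => ( ( ( y * x ) - 4 ) + ( ( y * x ) - 4 ) ) <= 12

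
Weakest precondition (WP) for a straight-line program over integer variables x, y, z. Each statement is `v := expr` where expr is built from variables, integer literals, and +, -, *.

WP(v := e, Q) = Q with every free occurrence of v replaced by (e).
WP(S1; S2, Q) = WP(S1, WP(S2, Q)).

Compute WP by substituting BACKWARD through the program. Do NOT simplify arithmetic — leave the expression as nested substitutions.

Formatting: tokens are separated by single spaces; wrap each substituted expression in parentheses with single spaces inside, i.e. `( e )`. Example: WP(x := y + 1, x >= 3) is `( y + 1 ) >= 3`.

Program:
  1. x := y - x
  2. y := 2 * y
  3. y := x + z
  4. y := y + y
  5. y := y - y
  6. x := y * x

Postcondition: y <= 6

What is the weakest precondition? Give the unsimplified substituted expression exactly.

post: y <= 6
stmt 6: x := y * x  -- replace 0 occurrence(s) of x with (y * x)
  => y <= 6
stmt 5: y := y - y  -- replace 1 occurrence(s) of y with (y - y)
  => ( y - y ) <= 6
stmt 4: y := y + y  -- replace 2 occurrence(s) of y with (y + y)
  => ( ( y + y ) - ( y + y ) ) <= 6
stmt 3: y := x + z  -- replace 4 occurrence(s) of y with (x + z)
  => ( ( ( x + z ) + ( x + z ) ) - ( ( x + z ) + ( x + z ) ) ) <= 6
stmt 2: y := 2 * y  -- replace 0 occurrence(s) of y with (2 * y)
  => ( ( ( x + z ) + ( x + z ) ) - ( ( x + z ) + ( x + z ) ) ) <= 6
stmt 1: x := y - x  -- replace 4 occurrence(s) of x with (y - x)
  => ( ( ( ( y - x ) + z ) + ( ( y - x ) + z ) ) - ( ( ( y - x ) + z ) + ( ( y - x ) + z ) ) ) <= 6

Answer: ( ( ( ( y - x ) + z ) + ( ( y - x ) + z ) ) - ( ( ( y - x ) + z ) + ( ( y - x ) + z ) ) ) <= 6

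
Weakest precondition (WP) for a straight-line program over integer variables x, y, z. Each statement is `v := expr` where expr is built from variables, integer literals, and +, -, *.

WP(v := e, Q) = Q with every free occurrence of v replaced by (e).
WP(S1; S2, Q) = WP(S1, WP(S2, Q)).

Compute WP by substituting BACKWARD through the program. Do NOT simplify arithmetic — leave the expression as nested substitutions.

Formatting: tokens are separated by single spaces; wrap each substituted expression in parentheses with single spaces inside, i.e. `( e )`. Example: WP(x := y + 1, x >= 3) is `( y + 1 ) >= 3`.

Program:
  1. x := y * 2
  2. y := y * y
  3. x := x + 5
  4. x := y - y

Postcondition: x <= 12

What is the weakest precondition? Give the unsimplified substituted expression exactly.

post: x <= 12
stmt 4: x := y - y  -- replace 1 occurrence(s) of x with (y - y)
  => ( y - y ) <= 12
stmt 3: x := x + 5  -- replace 0 occurrence(s) of x with (x + 5)
  => ( y - y ) <= 12
stmt 2: y := y * y  -- replace 2 occurrence(s) of y with (y * y)
  => ( ( y * y ) - ( y * y ) ) <= 12
stmt 1: x := y * 2  -- replace 0 occurrence(s) of x with (y * 2)
  => ( ( y * y ) - ( y * y ) ) <= 12

Answer: ( ( y * y ) - ( y * y ) ) <= 12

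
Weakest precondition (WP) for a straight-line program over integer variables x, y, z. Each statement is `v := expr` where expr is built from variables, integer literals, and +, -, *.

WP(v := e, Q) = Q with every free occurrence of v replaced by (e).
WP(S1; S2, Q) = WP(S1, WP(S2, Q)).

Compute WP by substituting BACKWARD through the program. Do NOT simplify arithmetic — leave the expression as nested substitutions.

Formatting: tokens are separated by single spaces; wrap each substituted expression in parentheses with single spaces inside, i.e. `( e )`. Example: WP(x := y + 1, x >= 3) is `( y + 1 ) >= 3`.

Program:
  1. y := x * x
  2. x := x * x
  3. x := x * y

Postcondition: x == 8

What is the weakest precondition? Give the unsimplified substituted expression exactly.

Answer: ( ( x * x ) * ( x * x ) ) == 8

Derivation:
post: x == 8
stmt 3: x := x * y  -- replace 1 occurrence(s) of x with (x * y)
  => ( x * y ) == 8
stmt 2: x := x * x  -- replace 1 occurrence(s) of x with (x * x)
  => ( ( x * x ) * y ) == 8
stmt 1: y := x * x  -- replace 1 occurrence(s) of y with (x * x)
  => ( ( x * x ) * ( x * x ) ) == 8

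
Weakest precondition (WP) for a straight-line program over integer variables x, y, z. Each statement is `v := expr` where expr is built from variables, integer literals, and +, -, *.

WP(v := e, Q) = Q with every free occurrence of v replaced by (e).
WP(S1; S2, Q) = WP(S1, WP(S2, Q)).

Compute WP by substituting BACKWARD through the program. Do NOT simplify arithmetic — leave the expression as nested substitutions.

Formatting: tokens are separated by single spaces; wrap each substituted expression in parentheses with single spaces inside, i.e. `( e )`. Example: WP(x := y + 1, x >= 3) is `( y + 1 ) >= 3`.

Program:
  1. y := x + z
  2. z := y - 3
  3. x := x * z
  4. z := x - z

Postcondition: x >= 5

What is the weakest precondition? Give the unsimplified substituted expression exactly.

Answer: ( x * ( ( x + z ) - 3 ) ) >= 5

Derivation:
post: x >= 5
stmt 4: z := x - z  -- replace 0 occurrence(s) of z with (x - z)
  => x >= 5
stmt 3: x := x * z  -- replace 1 occurrence(s) of x with (x * z)
  => ( x * z ) >= 5
stmt 2: z := y - 3  -- replace 1 occurrence(s) of z with (y - 3)
  => ( x * ( y - 3 ) ) >= 5
stmt 1: y := x + z  -- replace 1 occurrence(s) of y with (x + z)
  => ( x * ( ( x + z ) - 3 ) ) >= 5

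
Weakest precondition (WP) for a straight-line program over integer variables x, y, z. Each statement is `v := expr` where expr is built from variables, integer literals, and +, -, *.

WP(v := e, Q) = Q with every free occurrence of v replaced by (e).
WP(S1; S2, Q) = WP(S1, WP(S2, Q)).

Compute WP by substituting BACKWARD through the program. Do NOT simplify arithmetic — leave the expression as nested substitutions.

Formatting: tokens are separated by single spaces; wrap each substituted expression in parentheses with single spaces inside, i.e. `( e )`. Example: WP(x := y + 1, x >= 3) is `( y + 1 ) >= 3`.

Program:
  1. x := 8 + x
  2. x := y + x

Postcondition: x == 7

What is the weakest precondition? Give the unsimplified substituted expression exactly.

post: x == 7
stmt 2: x := y + x  -- replace 1 occurrence(s) of x with (y + x)
  => ( y + x ) == 7
stmt 1: x := 8 + x  -- replace 1 occurrence(s) of x with (8 + x)
  => ( y + ( 8 + x ) ) == 7

Answer: ( y + ( 8 + x ) ) == 7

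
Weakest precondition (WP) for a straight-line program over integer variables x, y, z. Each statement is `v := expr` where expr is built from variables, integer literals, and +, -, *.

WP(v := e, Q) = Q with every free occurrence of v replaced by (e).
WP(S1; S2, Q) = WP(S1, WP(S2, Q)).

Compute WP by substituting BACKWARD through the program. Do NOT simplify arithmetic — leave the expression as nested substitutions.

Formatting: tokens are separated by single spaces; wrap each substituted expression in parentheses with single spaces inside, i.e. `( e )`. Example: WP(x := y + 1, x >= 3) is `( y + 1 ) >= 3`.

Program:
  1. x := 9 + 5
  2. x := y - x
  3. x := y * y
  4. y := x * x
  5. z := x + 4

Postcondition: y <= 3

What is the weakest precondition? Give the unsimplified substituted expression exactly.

post: y <= 3
stmt 5: z := x + 4  -- replace 0 occurrence(s) of z with (x + 4)
  => y <= 3
stmt 4: y := x * x  -- replace 1 occurrence(s) of y with (x * x)
  => ( x * x ) <= 3
stmt 3: x := y * y  -- replace 2 occurrence(s) of x with (y * y)
  => ( ( y * y ) * ( y * y ) ) <= 3
stmt 2: x := y - x  -- replace 0 occurrence(s) of x with (y - x)
  => ( ( y * y ) * ( y * y ) ) <= 3
stmt 1: x := 9 + 5  -- replace 0 occurrence(s) of x with (9 + 5)
  => ( ( y * y ) * ( y * y ) ) <= 3

Answer: ( ( y * y ) * ( y * y ) ) <= 3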